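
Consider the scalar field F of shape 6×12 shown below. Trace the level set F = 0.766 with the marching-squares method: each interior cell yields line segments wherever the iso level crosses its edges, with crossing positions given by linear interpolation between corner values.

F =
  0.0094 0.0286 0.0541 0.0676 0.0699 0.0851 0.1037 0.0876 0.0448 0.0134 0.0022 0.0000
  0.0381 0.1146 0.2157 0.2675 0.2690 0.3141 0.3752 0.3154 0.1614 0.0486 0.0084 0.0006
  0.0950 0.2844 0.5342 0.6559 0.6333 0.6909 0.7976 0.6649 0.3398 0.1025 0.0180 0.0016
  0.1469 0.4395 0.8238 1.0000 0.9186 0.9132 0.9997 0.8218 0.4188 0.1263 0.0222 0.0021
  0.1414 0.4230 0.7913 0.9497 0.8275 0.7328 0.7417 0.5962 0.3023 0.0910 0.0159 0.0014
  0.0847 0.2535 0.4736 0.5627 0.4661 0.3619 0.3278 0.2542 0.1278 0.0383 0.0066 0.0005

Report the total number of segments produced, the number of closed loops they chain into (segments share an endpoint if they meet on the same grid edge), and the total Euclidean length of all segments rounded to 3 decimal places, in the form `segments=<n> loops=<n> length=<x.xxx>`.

cell (1,5): code 0100 → (1.925,6.000)–(2.000,5.704)
cell (1,6): code 1000 → (2.000,6.238)–(1.925,6.000)
cell (2,1): code 0100 → (2.800,2.000)–(3.000,1.850)
cell (2,2): code 1100 → (2.320,3.000)–(2.800,2.000)
cell (2,3): code 1100 → (2.465,4.000)–(2.320,3.000)
cell (2,4): code 1100 → (2.338,5.000)–(2.465,4.000)
cell (2,5): code 1110 → (2.000,5.704)–(2.338,5.000)
cell (2,6): code 1101 → (2.644,7.000)–(2.000,6.238)
cell (2,7): code 1000 → (3.000,7.138)–(2.644,7.000)
cell (3,1): code 0110 → (3.000,1.850)–(4.000,1.931)
cell (3,4): code 1011 → (4.000,4.649)–(3.816,5.000)
cell (3,5): code 0011 → (3.816,5.000)–(3.906,6.000)
cell (3,6): code 0011 → (3.906,6.000)–(3.247,7.000)
cell (3,7): code 0001 → (3.247,7.000)–(3.000,7.138)
cell (4,1): code 0010 → (4.000,1.931)–(4.080,2.000)
cell (4,2): code 0011 → (4.080,2.000)–(4.475,3.000)
cell (4,3): code 0011 → (4.475,3.000)–(4.170,4.000)
cell (4,4): code 0001 → (4.170,4.000)–(4.000,4.649)
total: 18 segments, chained into 1 closed loop(s), length Σ = 12.874283

segments=18 loops=1 length=12.874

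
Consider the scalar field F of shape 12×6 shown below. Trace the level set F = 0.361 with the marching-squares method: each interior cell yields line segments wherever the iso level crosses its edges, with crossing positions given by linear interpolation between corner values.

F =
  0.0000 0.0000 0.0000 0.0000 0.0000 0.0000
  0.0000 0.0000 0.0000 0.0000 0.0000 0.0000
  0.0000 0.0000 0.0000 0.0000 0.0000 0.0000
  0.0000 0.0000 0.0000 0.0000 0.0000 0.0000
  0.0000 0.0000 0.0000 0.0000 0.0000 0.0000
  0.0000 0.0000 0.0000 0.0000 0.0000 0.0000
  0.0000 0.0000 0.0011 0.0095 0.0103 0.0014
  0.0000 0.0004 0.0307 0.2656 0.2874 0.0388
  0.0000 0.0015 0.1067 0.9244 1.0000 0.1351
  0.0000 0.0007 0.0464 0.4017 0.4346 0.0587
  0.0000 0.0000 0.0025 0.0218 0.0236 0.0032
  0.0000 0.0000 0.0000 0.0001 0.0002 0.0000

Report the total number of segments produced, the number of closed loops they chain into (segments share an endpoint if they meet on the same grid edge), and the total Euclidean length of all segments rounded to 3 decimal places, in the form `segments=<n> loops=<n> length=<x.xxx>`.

cell (7,2): code 0100 → (7.145,3.000)–(8.000,2.311)
cell (7,3): code 1100 → (7.103,4.000)–(7.145,3.000)
cell (7,4): code 1000 → (8.000,4.739)–(7.103,4.000)
cell (8,2): code 0110 → (8.000,2.311)–(9.000,2.885)
cell (8,4): code 1001 → (9.000,4.196)–(8.000,4.739)
cell (9,2): code 0010 → (9.000,2.885)–(9.107,3.000)
cell (9,3): code 0011 → (9.107,3.000)–(9.179,4.000)
cell (9,4): code 0001 → (9.179,4.000)–(9.000,4.196)
total: 8 segments, chained into 1 closed loop(s), length Σ = 6.976894

segments=8 loops=1 length=6.977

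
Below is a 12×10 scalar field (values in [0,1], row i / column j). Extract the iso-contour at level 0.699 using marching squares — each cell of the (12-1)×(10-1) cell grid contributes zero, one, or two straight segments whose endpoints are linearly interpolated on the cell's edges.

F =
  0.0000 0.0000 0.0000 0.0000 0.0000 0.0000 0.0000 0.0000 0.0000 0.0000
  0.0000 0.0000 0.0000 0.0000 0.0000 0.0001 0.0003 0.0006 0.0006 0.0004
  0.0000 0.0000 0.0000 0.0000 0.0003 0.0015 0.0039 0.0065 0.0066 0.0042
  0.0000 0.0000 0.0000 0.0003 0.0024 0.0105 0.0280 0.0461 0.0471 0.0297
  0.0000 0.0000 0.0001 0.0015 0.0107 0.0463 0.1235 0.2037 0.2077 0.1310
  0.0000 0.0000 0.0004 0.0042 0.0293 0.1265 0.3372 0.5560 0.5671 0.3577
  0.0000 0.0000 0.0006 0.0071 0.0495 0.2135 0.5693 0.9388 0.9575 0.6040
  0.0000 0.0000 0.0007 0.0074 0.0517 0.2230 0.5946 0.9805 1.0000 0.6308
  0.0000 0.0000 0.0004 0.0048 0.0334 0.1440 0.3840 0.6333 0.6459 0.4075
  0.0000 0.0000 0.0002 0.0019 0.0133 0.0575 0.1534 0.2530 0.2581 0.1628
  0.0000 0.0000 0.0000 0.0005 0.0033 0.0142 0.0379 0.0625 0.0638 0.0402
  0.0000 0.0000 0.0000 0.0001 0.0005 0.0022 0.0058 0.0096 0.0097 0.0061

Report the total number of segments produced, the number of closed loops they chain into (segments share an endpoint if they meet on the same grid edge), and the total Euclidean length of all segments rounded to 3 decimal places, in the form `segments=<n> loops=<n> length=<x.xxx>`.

segments=8 loops=1 length=8.165

cell (5,6): code 0100 → (5.374,7.000)–(6.000,6.351)
cell (5,7): code 1100 → (5.338,8.000)–(5.374,7.000)
cell (5,8): code 1000 → (6.000,8.731)–(5.338,8.000)
cell (6,6): code 0110 → (6.000,6.351)–(7.000,6.271)
cell (6,8): code 1001 → (7.000,8.815)–(6.000,8.731)
cell (7,6): code 0010 → (7.000,6.271)–(7.811,7.000)
cell (7,7): code 0011 → (7.811,7.000)–(7.850,8.000)
cell (7,8): code 0001 → (7.850,8.000)–(7.000,8.815)
total: 8 segments, chained into 1 closed loop(s), length Σ = 8.165101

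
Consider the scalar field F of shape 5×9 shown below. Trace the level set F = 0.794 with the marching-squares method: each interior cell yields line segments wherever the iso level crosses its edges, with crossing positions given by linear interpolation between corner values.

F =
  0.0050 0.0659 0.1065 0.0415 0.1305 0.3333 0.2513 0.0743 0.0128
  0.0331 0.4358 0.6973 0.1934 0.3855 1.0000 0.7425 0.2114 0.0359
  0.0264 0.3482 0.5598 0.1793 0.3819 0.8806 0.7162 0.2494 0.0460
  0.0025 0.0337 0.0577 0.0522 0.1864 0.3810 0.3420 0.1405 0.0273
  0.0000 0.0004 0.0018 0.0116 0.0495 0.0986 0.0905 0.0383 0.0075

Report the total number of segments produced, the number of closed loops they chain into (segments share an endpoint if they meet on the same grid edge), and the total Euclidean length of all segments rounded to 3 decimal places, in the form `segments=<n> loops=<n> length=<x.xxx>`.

cell (0,4): code 0100 → (0.691,5.000)–(1.000,4.665)
cell (0,5): code 1000 → (1.000,5.800)–(0.691,5.000)
cell (1,4): code 0110 → (1.000,4.665)–(2.000,4.826)
cell (1,5): code 1001 → (2.000,5.527)–(1.000,5.800)
cell (2,4): code 0010 → (2.000,4.826)–(2.173,5.000)
cell (2,5): code 0001 → (2.173,5.000)–(2.000,5.527)
total: 6 segments, chained into 1 closed loop(s), length Σ = 4.163041

segments=6 loops=1 length=4.163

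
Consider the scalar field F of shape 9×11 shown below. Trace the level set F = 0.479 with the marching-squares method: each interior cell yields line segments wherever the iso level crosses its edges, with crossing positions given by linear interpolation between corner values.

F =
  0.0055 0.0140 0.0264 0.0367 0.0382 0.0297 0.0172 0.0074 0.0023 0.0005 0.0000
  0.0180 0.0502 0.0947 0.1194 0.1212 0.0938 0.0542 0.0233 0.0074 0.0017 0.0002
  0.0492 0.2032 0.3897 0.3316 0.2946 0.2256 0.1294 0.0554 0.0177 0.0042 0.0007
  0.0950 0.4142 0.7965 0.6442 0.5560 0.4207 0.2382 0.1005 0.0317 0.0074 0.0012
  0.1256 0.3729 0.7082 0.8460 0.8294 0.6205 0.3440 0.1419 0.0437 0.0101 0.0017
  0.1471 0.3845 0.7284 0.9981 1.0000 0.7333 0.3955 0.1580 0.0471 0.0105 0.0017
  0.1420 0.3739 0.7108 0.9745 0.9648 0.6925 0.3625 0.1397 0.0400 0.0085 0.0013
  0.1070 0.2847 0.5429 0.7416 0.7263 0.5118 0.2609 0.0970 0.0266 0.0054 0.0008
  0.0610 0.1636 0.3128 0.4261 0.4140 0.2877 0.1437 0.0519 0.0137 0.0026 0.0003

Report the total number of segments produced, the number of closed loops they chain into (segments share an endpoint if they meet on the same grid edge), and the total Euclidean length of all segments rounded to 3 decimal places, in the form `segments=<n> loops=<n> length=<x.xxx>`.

cell (2,1): code 0100 → (2.220,2.000)–(3.000,1.170)
cell (2,2): code 1100 → (2.472,3.000)–(2.220,2.000)
cell (2,3): code 1100 → (2.705,4.000)–(2.472,3.000)
cell (2,4): code 1000 → (3.000,4.569)–(2.705,4.000)
cell (3,1): code 0110 → (3.000,1.170)–(4.000,1.316)
cell (3,4): code 1101 → (3.292,5.000)–(3.000,4.569)
cell (3,5): code 1000 → (4.000,5.512)–(3.292,5.000)
cell (4,1): code 0110 → (4.000,1.316)–(5.000,1.275)
cell (4,5): code 1001 → (5.000,5.753)–(4.000,5.512)
cell (5,1): code 0110 → (5.000,1.275)–(6.000,1.312)
cell (5,5): code 1001 → (6.000,5.647)–(5.000,5.753)
cell (6,1): code 0110 → (6.000,1.312)–(7.000,1.753)
cell (6,5): code 1001 → (7.000,5.131)–(6.000,5.647)
cell (7,1): code 0010 → (7.000,1.753)–(7.278,2.000)
cell (7,2): code 0011 → (7.278,2.000)–(7.832,3.000)
cell (7,3): code 0011 → (7.832,3.000)–(7.792,4.000)
cell (7,4): code 0011 → (7.792,4.000)–(7.146,5.000)
cell (7,5): code 0001 → (7.146,5.000)–(7.000,5.131)
total: 18 segments, chained into 1 closed loop(s), length Σ = 16.400366

segments=18 loops=1 length=16.400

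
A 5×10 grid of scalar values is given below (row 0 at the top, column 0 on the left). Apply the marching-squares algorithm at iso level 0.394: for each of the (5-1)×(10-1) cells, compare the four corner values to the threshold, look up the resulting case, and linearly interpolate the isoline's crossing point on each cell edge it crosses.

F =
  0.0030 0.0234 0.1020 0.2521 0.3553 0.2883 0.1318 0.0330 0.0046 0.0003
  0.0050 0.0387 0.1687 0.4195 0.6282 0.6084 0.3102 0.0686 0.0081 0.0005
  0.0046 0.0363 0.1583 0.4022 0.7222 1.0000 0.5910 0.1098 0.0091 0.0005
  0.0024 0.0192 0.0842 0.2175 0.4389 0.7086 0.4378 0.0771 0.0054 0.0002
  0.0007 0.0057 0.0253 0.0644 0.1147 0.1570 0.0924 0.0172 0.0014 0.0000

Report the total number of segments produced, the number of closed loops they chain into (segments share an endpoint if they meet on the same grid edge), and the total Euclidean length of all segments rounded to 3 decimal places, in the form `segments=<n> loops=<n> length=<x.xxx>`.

segments=14 loops=1 length=10.577

cell (0,2): code 0100 → (0.848,3.000)–(1.000,2.898)
cell (0,3): code 1100 → (0.142,4.000)–(0.848,3.000)
cell (0,4): code 1100 → (0.330,5.000)–(0.142,4.000)
cell (0,5): code 1000 → (1.000,5.719)–(0.330,5.000)
cell (1,2): code 0110 → (1.000,2.898)–(2.000,2.966)
cell (1,5): code 1101 → (1.298,6.000)–(1.000,5.719)
cell (1,6): code 1000 → (2.000,6.409)–(1.298,6.000)
cell (2,2): code 0010 → (2.000,2.966)–(2.044,3.000)
cell (2,3): code 0111 → (2.044,3.000)–(3.000,3.797)
cell (2,6): code 1001 → (3.000,6.121)–(2.000,6.409)
cell (3,3): code 0010 → (3.000,3.797)–(3.138,4.000)
cell (3,4): code 0011 → (3.138,4.000)–(3.570,5.000)
cell (3,5): code 0011 → (3.570,5.000)–(3.127,6.000)
cell (3,6): code 0001 → (3.127,6.000)–(3.000,6.121)
total: 14 segments, chained into 1 closed loop(s), length Σ = 10.577057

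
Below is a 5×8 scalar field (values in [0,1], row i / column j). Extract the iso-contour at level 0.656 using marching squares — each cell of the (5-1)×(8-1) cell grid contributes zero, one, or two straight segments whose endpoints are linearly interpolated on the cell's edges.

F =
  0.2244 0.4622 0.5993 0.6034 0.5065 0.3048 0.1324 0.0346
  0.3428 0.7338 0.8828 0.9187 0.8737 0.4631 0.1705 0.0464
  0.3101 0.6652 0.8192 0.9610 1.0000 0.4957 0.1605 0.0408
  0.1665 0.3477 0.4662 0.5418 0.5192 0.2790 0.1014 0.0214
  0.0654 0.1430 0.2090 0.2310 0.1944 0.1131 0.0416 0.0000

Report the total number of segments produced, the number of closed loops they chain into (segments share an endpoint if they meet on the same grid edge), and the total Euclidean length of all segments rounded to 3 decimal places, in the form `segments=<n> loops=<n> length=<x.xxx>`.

segments=12 loops=1 length=10.476

cell (0,0): code 0100 → (0.714,1.000)–(1.000,0.801)
cell (0,1): code 1100 → (0.200,2.000)–(0.714,1.000)
cell (0,2): code 1100 → (0.167,3.000)–(0.200,2.000)
cell (0,3): code 1100 → (0.407,4.000)–(0.167,3.000)
cell (0,4): code 1000 → (1.000,4.530)–(0.407,4.000)
cell (1,0): code 0110 → (1.000,0.801)–(2.000,0.974)
cell (1,4): code 1001 → (2.000,4.682)–(1.000,4.530)
cell (2,0): code 0010 → (2.000,0.974)–(2.029,1.000)
cell (2,1): code 0011 → (2.029,1.000)–(2.462,2.000)
cell (2,2): code 0011 → (2.462,2.000)–(2.728,3.000)
cell (2,3): code 0011 → (2.728,3.000)–(2.715,4.000)
cell (2,4): code 0001 → (2.715,4.000)–(2.000,4.682)
total: 12 segments, chained into 1 closed loop(s), length Σ = 10.475581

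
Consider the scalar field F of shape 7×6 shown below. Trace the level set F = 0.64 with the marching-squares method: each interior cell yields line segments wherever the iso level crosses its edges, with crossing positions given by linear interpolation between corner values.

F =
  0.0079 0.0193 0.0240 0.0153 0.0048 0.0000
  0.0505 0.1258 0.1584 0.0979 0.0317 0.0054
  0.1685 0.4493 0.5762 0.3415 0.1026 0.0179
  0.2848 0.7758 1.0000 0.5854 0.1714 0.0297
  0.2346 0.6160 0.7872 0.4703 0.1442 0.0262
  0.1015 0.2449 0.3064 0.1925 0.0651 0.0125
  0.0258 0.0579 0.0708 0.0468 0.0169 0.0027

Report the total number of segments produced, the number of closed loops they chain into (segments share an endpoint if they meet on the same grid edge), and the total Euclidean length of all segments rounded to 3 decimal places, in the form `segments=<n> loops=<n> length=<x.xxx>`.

segments=8 loops=1 length=6.451

cell (2,0): code 0100 → (2.584,1.000)–(3.000,0.723)
cell (2,1): code 1100 → (2.151,2.000)–(2.584,1.000)
cell (2,2): code 1000 → (3.000,2.868)–(2.151,2.000)
cell (3,0): code 0010 → (3.000,0.723)–(3.850,1.000)
cell (3,1): code 0111 → (3.850,1.000)–(4.000,1.140)
cell (3,2): code 1001 → (4.000,2.464)–(3.000,2.868)
cell (4,1): code 0010 → (4.000,1.140)–(4.306,2.000)
cell (4,2): code 0001 → (4.306,2.000)–(4.000,2.464)
total: 8 segments, chained into 1 closed loop(s), length Σ = 6.450738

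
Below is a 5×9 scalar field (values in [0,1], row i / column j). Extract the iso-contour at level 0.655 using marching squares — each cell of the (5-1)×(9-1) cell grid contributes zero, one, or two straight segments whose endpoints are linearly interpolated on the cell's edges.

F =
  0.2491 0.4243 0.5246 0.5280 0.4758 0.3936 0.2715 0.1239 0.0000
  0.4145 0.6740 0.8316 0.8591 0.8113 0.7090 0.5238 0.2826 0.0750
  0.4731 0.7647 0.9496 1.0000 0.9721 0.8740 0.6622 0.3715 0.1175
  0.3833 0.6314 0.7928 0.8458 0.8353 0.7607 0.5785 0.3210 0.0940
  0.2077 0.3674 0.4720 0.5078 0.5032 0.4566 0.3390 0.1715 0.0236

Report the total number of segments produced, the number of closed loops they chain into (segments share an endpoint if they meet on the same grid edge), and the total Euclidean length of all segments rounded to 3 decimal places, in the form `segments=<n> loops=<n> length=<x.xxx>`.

segments=18 loops=1 length=13.792

cell (0,0): code 0100 → (0.924,1.000)–(1.000,0.927)
cell (0,1): code 1100 → (0.425,2.000)–(0.924,1.000)
cell (0,2): code 1100 → (0.384,3.000)–(0.425,2.000)
cell (0,3): code 1100 → (0.534,4.000)–(0.384,3.000)
cell (0,4): code 1100 → (0.829,5.000)–(0.534,4.000)
cell (0,5): code 1000 → (1.000,5.292)–(0.829,5.000)
cell (1,0): code 0110 → (1.000,0.927)–(2.000,0.624)
cell (1,5): code 1101 → (1.948,6.000)–(1.000,5.292)
cell (1,6): code 1000 → (2.000,6.025)–(1.948,6.000)
cell (2,0): code 0010 → (2.000,0.624)–(2.823,1.000)
cell (2,1): code 0111 → (2.823,1.000)–(3.000,1.146)
cell (2,5): code 1011 → (3.000,5.580)–(2.086,6.000)
cell (2,6): code 0001 → (2.086,6.000)–(2.000,6.025)
cell (3,1): code 0010 → (3.000,1.146)–(3.430,2.000)
cell (3,2): code 0011 → (3.430,2.000)–(3.564,3.000)
cell (3,3): code 0011 → (3.564,3.000)–(3.543,4.000)
cell (3,4): code 0011 → (3.543,4.000)–(3.348,5.000)
cell (3,5): code 0001 → (3.348,5.000)–(3.000,5.580)
total: 18 segments, chained into 1 closed loop(s), length Σ = 13.791993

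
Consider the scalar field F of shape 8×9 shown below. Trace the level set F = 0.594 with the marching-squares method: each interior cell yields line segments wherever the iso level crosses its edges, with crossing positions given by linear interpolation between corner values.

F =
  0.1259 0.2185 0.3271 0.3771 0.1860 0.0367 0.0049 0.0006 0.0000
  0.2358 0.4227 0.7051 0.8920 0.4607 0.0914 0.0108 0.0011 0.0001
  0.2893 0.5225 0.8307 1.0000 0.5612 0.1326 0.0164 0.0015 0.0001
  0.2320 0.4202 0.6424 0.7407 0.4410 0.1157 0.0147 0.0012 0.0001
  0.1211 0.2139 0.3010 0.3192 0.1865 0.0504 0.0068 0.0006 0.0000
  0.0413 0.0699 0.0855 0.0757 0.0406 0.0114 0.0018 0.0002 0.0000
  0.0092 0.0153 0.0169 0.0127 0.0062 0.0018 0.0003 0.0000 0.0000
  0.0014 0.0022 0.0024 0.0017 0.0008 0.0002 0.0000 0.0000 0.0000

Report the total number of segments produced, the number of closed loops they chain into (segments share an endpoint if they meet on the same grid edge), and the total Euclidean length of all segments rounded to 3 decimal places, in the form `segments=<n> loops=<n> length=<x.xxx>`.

cell (0,1): code 0100 → (0.706,2.000)–(1.000,1.607)
cell (0,2): code 1100 → (0.421,3.000)–(0.706,2.000)
cell (0,3): code 1000 → (1.000,3.691)–(0.421,3.000)
cell (1,1): code 0110 → (1.000,1.607)–(2.000,1.232)
cell (1,3): code 1001 → (2.000,3.925)–(1.000,3.691)
cell (2,1): code 0110 → (2.000,1.232)–(3.000,1.782)
cell (2,3): code 1001 → (3.000,3.489)–(2.000,3.925)
cell (3,1): code 0010 → (3.000,1.782)–(3.142,2.000)
cell (3,2): code 0011 → (3.142,2.000)–(3.348,3.000)
cell (3,3): code 0001 → (3.348,3.000)–(3.000,3.489)
total: 10 segments, chained into 1 closed loop(s), length Σ = 8.640840

segments=10 loops=1 length=8.641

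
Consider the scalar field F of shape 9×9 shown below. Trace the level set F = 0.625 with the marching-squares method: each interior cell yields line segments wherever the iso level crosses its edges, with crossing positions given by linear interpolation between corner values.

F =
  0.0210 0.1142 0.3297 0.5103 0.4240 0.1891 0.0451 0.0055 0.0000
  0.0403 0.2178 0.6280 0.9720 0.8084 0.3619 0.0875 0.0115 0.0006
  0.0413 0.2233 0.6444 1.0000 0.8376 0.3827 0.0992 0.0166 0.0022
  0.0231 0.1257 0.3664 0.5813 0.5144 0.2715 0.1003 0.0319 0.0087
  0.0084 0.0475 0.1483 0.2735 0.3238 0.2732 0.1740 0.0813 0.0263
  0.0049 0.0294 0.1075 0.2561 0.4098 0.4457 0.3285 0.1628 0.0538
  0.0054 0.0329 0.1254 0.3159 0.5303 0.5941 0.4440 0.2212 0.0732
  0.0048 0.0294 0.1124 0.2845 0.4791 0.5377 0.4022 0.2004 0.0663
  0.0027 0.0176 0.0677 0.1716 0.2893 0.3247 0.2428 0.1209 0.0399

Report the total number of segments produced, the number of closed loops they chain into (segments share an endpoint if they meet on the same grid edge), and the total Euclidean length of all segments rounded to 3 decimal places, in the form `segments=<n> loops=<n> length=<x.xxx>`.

segments=10 loops=1 length=8.142

cell (0,1): code 0100 → (0.990,2.000)–(1.000,1.993)
cell (0,2): code 1100 → (0.248,3.000)–(0.990,2.000)
cell (0,3): code 1100 → (0.523,4.000)–(0.248,3.000)
cell (0,4): code 1000 → (1.000,4.411)–(0.523,4.000)
cell (1,1): code 0110 → (1.000,1.993)–(2.000,1.954)
cell (1,4): code 1001 → (2.000,4.467)–(1.000,4.411)
cell (2,1): code 0010 → (2.000,1.954)–(2.070,2.000)
cell (2,2): code 0011 → (2.070,2.000)–(2.896,3.000)
cell (2,3): code 0011 → (2.896,3.000)–(2.658,4.000)
cell (2,4): code 0001 → (2.658,4.000)–(2.000,4.467)
total: 10 segments, chained into 1 closed loop(s), length Σ = 8.141614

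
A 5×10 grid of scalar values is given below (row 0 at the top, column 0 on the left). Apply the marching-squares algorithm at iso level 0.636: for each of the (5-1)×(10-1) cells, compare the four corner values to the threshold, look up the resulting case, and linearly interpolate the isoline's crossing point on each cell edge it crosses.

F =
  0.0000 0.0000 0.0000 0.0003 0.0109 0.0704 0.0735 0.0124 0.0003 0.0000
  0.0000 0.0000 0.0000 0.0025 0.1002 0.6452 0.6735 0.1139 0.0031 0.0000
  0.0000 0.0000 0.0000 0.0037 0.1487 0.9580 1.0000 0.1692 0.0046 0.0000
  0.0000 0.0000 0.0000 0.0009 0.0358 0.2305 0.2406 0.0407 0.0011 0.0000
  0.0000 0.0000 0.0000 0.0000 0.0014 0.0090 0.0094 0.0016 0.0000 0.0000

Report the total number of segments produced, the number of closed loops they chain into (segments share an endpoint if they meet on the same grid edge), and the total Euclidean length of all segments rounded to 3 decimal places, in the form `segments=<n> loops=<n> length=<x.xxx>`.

cell (0,4): code 0100 → (0.984,5.000)–(1.000,4.983)
cell (0,5): code 1100 → (0.938,6.000)–(0.984,5.000)
cell (0,6): code 1000 → (1.000,6.067)–(0.938,6.000)
cell (1,4): code 0110 → (1.000,4.983)–(2.000,4.602)
cell (1,6): code 1001 → (2.000,6.438)–(1.000,6.067)
cell (2,4): code 0010 → (2.000,4.602)–(2.443,5.000)
cell (2,5): code 0011 → (2.443,5.000)–(2.479,6.000)
cell (2,6): code 0001 → (2.479,6.000)–(2.000,6.438)
total: 8 segments, chained into 1 closed loop(s), length Σ = 5.497964

segments=8 loops=1 length=5.498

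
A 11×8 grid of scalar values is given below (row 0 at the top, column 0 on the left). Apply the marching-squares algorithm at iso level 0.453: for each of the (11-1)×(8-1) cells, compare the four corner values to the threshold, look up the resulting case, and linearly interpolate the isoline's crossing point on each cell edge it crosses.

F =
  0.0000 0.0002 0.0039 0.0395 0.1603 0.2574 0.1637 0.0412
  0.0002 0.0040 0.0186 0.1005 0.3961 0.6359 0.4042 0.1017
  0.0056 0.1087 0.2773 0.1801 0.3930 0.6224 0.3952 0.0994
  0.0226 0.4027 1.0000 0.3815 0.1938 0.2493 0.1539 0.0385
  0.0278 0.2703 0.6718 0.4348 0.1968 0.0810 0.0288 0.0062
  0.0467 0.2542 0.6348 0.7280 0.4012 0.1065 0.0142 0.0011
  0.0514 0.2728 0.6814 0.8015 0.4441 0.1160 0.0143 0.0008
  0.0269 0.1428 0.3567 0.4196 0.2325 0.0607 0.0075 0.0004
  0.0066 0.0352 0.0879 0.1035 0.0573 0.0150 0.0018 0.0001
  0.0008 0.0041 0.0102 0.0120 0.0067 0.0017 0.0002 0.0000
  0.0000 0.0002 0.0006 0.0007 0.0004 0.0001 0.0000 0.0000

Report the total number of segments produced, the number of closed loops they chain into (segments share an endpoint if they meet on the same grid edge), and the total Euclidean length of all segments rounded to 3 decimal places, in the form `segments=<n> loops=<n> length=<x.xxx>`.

cell (0,4): code 0100 → (0.517,5.000)–(1.000,4.237)
cell (0,5): code 1000 → (1.000,5.789)–(0.517,5.000)
cell (1,4): code 0110 → (1.000,4.237)–(2.000,4.262)
cell (1,5): code 1001 → (2.000,5.746)–(1.000,5.789)
cell (2,1): code 0100 → (2.243,2.000)–(3.000,1.084)
cell (2,2): code 1000 → (3.000,2.884)–(2.243,2.000)
cell (2,4): code 0010 → (2.000,4.262)–(2.454,5.000)
cell (2,5): code 0001 → (2.454,5.000)–(2.000,5.746)
cell (3,1): code 0110 → (3.000,1.084)–(4.000,1.455)
cell (3,2): code 1001 → (4.000,2.923)–(3.000,2.884)
cell (4,1): code 0110 → (4.000,1.455)–(5.000,1.522)
cell (4,2): code 1101 → (4.062,3.000)–(4.000,2.923)
cell (4,3): code 1000 → (5.000,3.841)–(4.062,3.000)
cell (5,1): code 0110 → (5.000,1.522)–(6.000,1.441)
cell (5,3): code 1001 → (6.000,3.975)–(5.000,3.841)
cell (6,1): code 0010 → (6.000,1.441)–(6.703,2.000)
cell (6,2): code 0011 → (6.703,2.000)–(6.913,3.000)
cell (6,3): code 0001 → (6.913,3.000)–(6.000,3.975)
total: 18 segments, chained into 2 closed loop(s), length Σ = 17.617851

segments=18 loops=2 length=17.618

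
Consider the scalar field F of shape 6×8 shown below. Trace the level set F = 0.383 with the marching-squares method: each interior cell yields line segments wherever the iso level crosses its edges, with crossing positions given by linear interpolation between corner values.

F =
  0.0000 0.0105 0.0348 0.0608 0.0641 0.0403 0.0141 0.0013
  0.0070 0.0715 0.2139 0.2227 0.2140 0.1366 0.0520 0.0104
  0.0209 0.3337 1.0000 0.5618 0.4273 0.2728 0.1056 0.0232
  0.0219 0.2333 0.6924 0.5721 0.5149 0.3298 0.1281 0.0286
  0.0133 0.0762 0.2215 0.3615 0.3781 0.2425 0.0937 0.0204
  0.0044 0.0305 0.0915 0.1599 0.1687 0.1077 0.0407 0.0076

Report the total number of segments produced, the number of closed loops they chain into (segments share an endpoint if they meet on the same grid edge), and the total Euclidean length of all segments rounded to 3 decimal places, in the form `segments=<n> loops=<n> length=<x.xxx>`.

segments=10 loops=1 length=9.940

cell (1,1): code 0100 → (1.215,2.000)–(2.000,1.074)
cell (1,2): code 1100 → (1.473,3.000)–(1.215,2.000)
cell (1,3): code 1100 → (1.792,4.000)–(1.473,3.000)
cell (1,4): code 1000 → (2.000,4.287)–(1.792,4.000)
cell (2,1): code 0110 → (2.000,1.074)–(3.000,1.326)
cell (2,4): code 1001 → (3.000,4.713)–(2.000,4.287)
cell (3,1): code 0010 → (3.000,1.326)–(3.657,2.000)
cell (3,2): code 0011 → (3.657,2.000)–(3.898,3.000)
cell (3,3): code 0011 → (3.898,3.000)–(3.964,4.000)
cell (3,4): code 0001 → (3.964,4.000)–(3.000,4.713)
total: 10 segments, chained into 1 closed loop(s), length Σ = 9.939535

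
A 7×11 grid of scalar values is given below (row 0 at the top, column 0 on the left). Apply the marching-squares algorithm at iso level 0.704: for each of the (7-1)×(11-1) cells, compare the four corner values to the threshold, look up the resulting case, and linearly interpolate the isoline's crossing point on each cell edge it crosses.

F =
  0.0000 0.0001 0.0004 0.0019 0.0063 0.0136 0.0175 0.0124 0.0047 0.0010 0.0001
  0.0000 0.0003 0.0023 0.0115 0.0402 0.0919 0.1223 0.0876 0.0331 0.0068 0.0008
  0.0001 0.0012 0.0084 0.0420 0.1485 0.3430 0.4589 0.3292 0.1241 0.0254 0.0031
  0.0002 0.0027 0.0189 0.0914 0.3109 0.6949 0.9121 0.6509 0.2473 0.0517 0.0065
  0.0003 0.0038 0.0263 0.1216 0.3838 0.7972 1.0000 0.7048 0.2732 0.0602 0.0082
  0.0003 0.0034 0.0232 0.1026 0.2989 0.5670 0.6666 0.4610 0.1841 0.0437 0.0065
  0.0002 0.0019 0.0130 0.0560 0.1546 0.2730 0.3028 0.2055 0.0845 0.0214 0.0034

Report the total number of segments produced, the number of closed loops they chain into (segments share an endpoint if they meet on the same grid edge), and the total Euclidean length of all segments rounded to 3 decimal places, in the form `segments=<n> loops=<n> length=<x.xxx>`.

cell (2,5): code 0100 → (2.541,6.000)–(3.000,5.042)
cell (2,6): code 1000 → (3.000,6.797)–(2.541,6.000)
cell (3,4): code 0100 → (3.089,5.000)–(4.000,4.775)
cell (3,5): code 1110 → (3.000,5.042)–(3.089,5.000)
cell (3,6): code 1101 → (3.985,7.000)–(3.000,6.797)
cell (3,7): code 1000 → (4.000,7.002)–(3.985,7.000)
cell (4,4): code 0010 → (4.000,4.775)–(4.405,5.000)
cell (4,5): code 0011 → (4.405,5.000)–(4.888,6.000)
cell (4,6): code 0011 → (4.888,6.000)–(4.003,7.000)
cell (4,7): code 0001 → (4.003,7.000)–(4.000,7.002)
total: 10 segments, chained into 1 closed loop(s), length Σ = 6.952496

segments=10 loops=1 length=6.952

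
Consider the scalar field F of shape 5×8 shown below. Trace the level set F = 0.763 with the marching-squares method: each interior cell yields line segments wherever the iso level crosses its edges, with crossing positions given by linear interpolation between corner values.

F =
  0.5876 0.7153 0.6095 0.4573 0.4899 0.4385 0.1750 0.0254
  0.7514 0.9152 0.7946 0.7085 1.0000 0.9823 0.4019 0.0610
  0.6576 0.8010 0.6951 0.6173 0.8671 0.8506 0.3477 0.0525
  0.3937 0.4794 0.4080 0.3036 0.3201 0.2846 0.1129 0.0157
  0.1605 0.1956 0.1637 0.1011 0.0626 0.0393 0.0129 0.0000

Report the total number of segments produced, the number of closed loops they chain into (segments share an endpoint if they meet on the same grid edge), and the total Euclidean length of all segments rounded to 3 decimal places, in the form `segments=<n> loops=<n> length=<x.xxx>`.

cell (0,0): code 0100 → (0.239,1.000)–(1.000,0.071)
cell (0,1): code 1100 → (0.829,2.000)–(0.239,1.000)
cell (0,2): code 1000 → (1.000,2.367)–(0.829,2.000)
cell (0,3): code 0100 → (0.535,4.000)–(1.000,3.187)
cell (0,4): code 1100 → (0.597,5.000)–(0.535,4.000)
cell (0,5): code 1000 → (1.000,5.378)–(0.597,5.000)
cell (1,0): code 0110 → (1.000,0.071)–(2.000,0.735)
cell (1,1): code 1011 → (2.000,1.359)–(1.318,2.000)
cell (1,2): code 0001 → (1.318,2.000)–(1.000,2.367)
cell (1,3): code 0110 → (1.000,3.187)–(2.000,3.583)
cell (1,5): code 1001 → (2.000,5.174)–(1.000,5.378)
cell (2,0): code 0010 → (2.000,0.735)–(2.118,1.000)
cell (2,1): code 0001 → (2.118,1.000)–(2.000,1.359)
cell (2,3): code 0010 → (2.000,3.583)–(2.190,4.000)
cell (2,4): code 0011 → (2.190,4.000)–(2.155,5.000)
cell (2,5): code 0001 → (2.155,5.000)–(2.000,5.174)
total: 16 segments, chained into 2 closed loop(s), length Σ = 12.336495

segments=16 loops=2 length=12.336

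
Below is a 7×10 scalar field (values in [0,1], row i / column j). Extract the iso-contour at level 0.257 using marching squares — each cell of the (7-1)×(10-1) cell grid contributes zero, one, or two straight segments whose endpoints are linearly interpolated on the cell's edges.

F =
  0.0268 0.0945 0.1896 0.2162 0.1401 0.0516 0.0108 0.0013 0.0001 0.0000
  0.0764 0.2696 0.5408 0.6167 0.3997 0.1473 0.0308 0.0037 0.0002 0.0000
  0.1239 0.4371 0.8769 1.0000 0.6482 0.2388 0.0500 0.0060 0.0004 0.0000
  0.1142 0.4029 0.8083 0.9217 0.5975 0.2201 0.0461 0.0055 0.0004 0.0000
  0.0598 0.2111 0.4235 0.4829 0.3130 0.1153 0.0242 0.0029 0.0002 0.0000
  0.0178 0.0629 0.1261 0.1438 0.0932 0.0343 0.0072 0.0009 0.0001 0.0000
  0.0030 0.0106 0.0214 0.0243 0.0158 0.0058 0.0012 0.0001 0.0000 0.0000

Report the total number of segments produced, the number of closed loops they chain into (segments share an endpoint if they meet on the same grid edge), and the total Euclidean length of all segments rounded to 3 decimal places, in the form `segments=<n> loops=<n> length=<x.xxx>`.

segments=16 loops=1 length=14.233

cell (0,0): code 0100 → (0.928,1.000)–(1.000,0.935)
cell (0,1): code 1100 → (0.192,2.000)–(0.928,1.000)
cell (0,2): code 1100 → (0.102,3.000)–(0.192,2.000)
cell (0,3): code 1100 → (0.450,4.000)–(0.102,3.000)
cell (0,4): code 1000 → (1.000,4.565)–(0.450,4.000)
cell (1,0): code 0110 → (1.000,0.935)–(2.000,0.425)
cell (1,4): code 1001 → (2.000,4.956)–(1.000,4.565)
cell (2,0): code 0110 → (2.000,0.425)–(3.000,0.495)
cell (2,4): code 1001 → (3.000,4.902)–(2.000,4.956)
cell (3,0): code 0010 → (3.000,0.495)–(3.761,1.000)
cell (3,1): code 0111 → (3.761,1.000)–(4.000,1.216)
cell (3,4): code 1001 → (4.000,4.283)–(3.000,4.902)
cell (4,1): code 0010 → (4.000,1.216)–(4.560,2.000)
cell (4,2): code 0011 → (4.560,2.000)–(4.666,3.000)
cell (4,3): code 0011 → (4.666,3.000)–(4.255,4.000)
cell (4,4): code 0001 → (4.255,4.000)–(4.000,4.283)
total: 16 segments, chained into 1 closed loop(s), length Σ = 14.233116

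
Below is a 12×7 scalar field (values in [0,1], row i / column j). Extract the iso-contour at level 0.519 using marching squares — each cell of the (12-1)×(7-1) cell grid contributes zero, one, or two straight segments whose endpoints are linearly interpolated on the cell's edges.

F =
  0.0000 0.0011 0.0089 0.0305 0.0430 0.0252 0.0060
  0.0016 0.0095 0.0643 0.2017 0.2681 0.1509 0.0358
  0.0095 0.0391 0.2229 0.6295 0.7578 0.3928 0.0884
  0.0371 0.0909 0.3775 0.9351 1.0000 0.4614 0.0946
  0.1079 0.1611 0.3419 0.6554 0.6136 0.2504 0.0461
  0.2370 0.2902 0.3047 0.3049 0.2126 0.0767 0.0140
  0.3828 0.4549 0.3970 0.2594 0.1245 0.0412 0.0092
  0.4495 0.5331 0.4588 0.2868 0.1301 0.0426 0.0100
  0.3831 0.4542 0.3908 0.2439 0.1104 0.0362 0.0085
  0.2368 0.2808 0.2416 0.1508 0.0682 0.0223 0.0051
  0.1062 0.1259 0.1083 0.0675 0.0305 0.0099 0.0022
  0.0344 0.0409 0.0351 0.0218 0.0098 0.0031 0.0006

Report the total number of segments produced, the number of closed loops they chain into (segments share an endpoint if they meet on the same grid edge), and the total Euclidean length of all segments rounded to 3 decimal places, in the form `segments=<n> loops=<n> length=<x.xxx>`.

segments=14 loops=2 length=9.544

cell (1,2): code 0100 → (1.742,3.000)–(2.000,2.728)
cell (1,3): code 1100 → (1.512,4.000)–(1.742,3.000)
cell (1,4): code 1000 → (2.000,4.654)–(1.512,4.000)
cell (2,2): code 0110 → (2.000,2.728)–(3.000,2.254)
cell (2,4): code 1001 → (3.000,4.893)–(2.000,4.654)
cell (3,2): code 0110 → (3.000,2.254)–(4.000,2.565)
cell (3,4): code 1001 → (4.000,4.260)–(3.000,4.893)
cell (4,2): code 0010 → (4.000,2.565)–(4.389,3.000)
cell (4,3): code 0011 → (4.389,3.000)–(4.236,4.000)
cell (4,4): code 0001 → (4.236,4.000)–(4.000,4.260)
cell (6,0): code 0100 → (6.820,1.000)–(7.000,0.831)
cell (6,1): code 1000 → (7.000,1.190)–(6.820,1.000)
cell (7,0): code 0010 → (7.000,0.831)–(7.179,1.000)
cell (7,1): code 0001 → (7.179,1.000)–(7.000,1.190)
total: 14 segments, chained into 2 closed loop(s), length Σ = 9.544323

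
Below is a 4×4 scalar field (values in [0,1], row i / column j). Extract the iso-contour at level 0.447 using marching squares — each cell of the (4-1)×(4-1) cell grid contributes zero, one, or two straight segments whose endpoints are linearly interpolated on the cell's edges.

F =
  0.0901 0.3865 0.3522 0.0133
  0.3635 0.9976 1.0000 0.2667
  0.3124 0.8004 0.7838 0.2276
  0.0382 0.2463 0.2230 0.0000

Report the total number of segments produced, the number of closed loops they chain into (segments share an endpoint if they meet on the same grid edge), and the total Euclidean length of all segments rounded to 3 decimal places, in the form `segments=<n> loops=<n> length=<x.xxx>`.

segments=8 loops=1 length=8.231

cell (0,0): code 0100 → (0.099,1.000)–(1.000,0.132)
cell (0,1): code 1100 → (0.146,2.000)–(0.099,1.000)
cell (0,2): code 1000 → (1.000,2.754)–(0.146,2.000)
cell (1,0): code 0110 → (1.000,0.132)–(2.000,0.276)
cell (1,2): code 1001 → (2.000,2.606)–(1.000,2.754)
cell (2,0): code 0010 → (2.000,0.276)–(2.638,1.000)
cell (2,1): code 0011 → (2.638,1.000)–(2.601,2.000)
cell (2,2): code 0001 → (2.601,2.000)–(2.000,2.606)
total: 8 segments, chained into 1 closed loop(s), length Σ = 8.231334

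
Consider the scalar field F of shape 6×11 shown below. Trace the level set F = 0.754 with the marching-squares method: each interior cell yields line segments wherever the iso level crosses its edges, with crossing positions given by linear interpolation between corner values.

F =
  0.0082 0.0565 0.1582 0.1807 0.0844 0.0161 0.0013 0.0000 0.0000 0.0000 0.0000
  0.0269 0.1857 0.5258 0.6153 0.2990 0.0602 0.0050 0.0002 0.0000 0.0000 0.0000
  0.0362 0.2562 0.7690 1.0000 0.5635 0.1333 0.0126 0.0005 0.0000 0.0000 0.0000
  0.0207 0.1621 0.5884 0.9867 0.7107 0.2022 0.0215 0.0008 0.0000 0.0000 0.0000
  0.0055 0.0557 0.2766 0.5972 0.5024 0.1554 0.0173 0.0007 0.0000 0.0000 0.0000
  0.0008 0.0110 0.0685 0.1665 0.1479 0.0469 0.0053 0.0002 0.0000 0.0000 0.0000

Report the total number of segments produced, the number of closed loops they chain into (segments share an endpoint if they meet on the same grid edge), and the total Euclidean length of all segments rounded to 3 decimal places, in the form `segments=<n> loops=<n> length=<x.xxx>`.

cell (1,1): code 0100 → (1.938,2.000)–(2.000,1.971)
cell (1,2): code 1100 → (1.361,3.000)–(1.938,2.000)
cell (1,3): code 1000 → (2.000,3.564)–(1.361,3.000)
cell (2,1): code 0010 → (2.000,1.971)–(2.083,2.000)
cell (2,2): code 0111 → (2.083,2.000)–(3.000,2.416)
cell (2,3): code 1001 → (3.000,3.843)–(2.000,3.564)
cell (3,2): code 0010 → (3.000,2.416)–(3.597,3.000)
cell (3,3): code 0001 → (3.597,3.000)–(3.000,3.843)
total: 8 segments, chained into 1 closed loop(s), length Σ = 6.077682

segments=8 loops=1 length=6.078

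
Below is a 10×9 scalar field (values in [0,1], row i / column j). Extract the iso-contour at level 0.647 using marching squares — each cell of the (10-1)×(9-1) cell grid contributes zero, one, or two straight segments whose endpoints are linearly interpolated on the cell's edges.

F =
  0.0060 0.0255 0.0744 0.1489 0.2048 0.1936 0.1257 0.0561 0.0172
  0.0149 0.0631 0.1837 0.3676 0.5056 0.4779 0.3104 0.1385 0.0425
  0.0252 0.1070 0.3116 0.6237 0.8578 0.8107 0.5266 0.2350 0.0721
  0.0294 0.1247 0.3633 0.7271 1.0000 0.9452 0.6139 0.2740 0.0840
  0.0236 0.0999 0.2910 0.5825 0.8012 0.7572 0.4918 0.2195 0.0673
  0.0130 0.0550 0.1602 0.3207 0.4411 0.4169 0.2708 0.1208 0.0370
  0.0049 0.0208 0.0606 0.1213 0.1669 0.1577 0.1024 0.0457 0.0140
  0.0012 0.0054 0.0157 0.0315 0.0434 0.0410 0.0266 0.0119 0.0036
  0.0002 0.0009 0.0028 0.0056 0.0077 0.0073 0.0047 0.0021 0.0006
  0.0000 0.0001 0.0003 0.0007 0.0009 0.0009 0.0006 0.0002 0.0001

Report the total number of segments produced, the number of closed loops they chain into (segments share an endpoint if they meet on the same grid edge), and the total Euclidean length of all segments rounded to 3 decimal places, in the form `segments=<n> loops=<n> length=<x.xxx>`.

cell (1,3): code 0100 → (1.401,4.000)–(2.000,3.100)
cell (1,4): code 1100 → (1.508,5.000)–(1.401,4.000)
cell (1,5): code 1000 → (2.000,5.576)–(1.508,5.000)
cell (2,2): code 0100 → (2.225,3.000)–(3.000,2.780)
cell (2,3): code 1110 → (2.000,3.100)–(2.225,3.000)
cell (2,5): code 1001 → (3.000,5.900)–(2.000,5.576)
cell (3,2): code 0010 → (3.000,2.780)–(3.554,3.000)
cell (3,3): code 0111 → (3.554,3.000)–(4.000,3.295)
cell (3,5): code 1001 → (4.000,5.415)–(3.000,5.900)
cell (4,3): code 0010 → (4.000,3.295)–(4.428,4.000)
cell (4,4): code 0011 → (4.428,4.000)–(4.324,5.000)
cell (4,5): code 0001 → (4.324,5.000)–(4.000,5.415)
total: 12 segments, chained into 1 closed loop(s), length Σ = 9.546453

segments=12 loops=1 length=9.546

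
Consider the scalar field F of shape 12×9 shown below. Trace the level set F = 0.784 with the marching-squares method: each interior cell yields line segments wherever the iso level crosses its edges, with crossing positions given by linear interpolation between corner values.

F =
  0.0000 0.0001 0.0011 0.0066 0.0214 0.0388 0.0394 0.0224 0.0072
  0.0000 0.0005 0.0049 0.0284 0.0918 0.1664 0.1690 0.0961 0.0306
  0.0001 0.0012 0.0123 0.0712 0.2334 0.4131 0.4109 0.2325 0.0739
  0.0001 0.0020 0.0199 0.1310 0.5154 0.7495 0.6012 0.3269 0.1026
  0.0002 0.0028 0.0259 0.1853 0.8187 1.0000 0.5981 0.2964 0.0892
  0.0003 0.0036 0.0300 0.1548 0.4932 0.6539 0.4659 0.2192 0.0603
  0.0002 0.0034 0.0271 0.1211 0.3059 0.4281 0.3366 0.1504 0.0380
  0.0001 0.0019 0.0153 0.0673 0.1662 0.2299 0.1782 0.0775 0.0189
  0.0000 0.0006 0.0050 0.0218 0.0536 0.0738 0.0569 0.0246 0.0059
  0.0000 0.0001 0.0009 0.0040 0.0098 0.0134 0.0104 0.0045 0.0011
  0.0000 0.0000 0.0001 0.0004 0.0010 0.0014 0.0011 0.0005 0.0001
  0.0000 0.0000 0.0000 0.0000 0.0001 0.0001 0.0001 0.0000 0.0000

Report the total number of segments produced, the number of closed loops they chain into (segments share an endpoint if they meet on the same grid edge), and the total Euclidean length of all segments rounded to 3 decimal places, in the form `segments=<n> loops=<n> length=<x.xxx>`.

segments=6 loops=1 length=4.461

cell (3,3): code 0100 → (3.886,4.000)–(4.000,3.945)
cell (3,4): code 1100 → (3.138,5.000)–(3.886,4.000)
cell (3,5): code 1000 → (4.000,5.537)–(3.138,5.000)
cell (4,3): code 0010 → (4.000,3.945)–(4.107,4.000)
cell (4,4): code 0011 → (4.107,4.000)–(4.624,5.000)
cell (4,5): code 0001 → (4.624,5.000)–(4.000,5.537)
total: 6 segments, chained into 1 closed loop(s), length Σ = 4.461066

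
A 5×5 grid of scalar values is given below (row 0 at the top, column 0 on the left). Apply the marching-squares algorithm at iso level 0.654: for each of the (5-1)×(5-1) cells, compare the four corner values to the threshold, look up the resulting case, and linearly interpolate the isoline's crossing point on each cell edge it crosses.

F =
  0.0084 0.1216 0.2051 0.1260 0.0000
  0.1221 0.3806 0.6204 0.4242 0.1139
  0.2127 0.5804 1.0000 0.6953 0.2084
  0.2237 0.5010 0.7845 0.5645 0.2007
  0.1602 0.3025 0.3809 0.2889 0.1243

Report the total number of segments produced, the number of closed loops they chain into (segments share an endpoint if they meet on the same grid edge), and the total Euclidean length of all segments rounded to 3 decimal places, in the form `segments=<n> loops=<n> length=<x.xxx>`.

segments=8 loops=1 length=6.084

cell (1,1): code 0100 → (1.089,2.000)–(2.000,1.175)
cell (1,2): code 1100 → (1.848,3.000)–(1.089,2.000)
cell (1,3): code 1000 → (2.000,3.085)–(1.848,3.000)
cell (2,1): code 0110 → (2.000,1.175)–(3.000,1.540)
cell (2,2): code 1011 → (3.000,2.593)–(2.316,3.000)
cell (2,3): code 0001 → (2.316,3.000)–(2.000,3.085)
cell (3,1): code 0010 → (3.000,1.540)–(3.323,2.000)
cell (3,2): code 0001 → (3.323,2.000)–(3.000,2.593)
total: 8 segments, chained into 1 closed loop(s), length Σ = 6.084397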